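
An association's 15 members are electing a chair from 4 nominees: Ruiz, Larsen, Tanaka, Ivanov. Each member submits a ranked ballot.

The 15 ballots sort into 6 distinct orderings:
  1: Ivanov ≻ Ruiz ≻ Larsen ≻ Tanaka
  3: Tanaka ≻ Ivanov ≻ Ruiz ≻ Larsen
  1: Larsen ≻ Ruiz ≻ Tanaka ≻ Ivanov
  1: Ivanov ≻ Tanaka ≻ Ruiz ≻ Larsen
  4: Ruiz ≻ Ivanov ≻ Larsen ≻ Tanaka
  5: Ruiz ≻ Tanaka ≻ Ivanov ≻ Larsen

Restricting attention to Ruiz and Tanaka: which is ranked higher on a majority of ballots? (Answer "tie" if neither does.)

Ballots ranking Ruiz above Tanaka: 1 + 1 + 4 + 5 = 11.
Ballots ranking Tanaka above Ruiz: 15 − 11 = 4.
Ruiz wins the head-to-head 11–4.

Ruiz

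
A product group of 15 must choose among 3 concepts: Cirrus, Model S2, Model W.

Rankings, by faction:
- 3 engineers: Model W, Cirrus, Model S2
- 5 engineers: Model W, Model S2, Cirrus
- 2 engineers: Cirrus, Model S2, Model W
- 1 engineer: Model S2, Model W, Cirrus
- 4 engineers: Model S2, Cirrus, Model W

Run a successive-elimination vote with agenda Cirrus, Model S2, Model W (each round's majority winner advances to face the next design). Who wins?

Model W

Round 1: Cirrus vs Model S2 — 5–10, Model S2 advances.
Round 2: Model S2 vs Model W — 7–8, Model W advances.
Model W survives the agenda.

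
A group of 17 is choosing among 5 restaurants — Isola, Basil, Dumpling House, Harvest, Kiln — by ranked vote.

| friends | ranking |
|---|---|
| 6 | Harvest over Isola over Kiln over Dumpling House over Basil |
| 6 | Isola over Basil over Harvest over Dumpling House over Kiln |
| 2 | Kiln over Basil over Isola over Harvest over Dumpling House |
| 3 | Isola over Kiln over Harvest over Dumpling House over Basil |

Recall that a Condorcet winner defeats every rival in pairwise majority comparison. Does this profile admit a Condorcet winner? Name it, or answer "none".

Head-to-head results (17 friends):
Isola–Basil: Isola 15–2.
Isola vs Dumpling House: Isola wins 17–0.
Isola vs Harvest: Isola, 11–6.
Isola vs Kiln: Isola, 15–2.
Basil vs Dumpling House: Dumpling House, 9–8.
Basil vs Harvest: Harvest, 9–8.
Basil–Kiln: Kiln 11–6.
Dumpling House vs Harvest: Harvest wins 17–0.
Dumpling House vs Kiln: Kiln, 11–6.
Harvest–Kiln: Harvest 12–5.
Isola beats each of Basil, Dumpling House, Harvest, Kiln — Isola is the Condorcet winner.

Isola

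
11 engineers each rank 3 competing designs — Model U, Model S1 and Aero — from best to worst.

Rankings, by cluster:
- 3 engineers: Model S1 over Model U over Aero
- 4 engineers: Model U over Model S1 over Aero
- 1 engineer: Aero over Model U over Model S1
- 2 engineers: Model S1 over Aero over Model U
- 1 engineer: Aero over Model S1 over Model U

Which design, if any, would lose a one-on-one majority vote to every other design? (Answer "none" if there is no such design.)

Aero

Pairwise majorities:
Model U vs Model S1: Model S1, 6–5.
Model U vs Aero: Model U wins 7–4.
Model S1–Aero: Model S1 9–2.
Aero loses to every other design — it is the Condorcet loser.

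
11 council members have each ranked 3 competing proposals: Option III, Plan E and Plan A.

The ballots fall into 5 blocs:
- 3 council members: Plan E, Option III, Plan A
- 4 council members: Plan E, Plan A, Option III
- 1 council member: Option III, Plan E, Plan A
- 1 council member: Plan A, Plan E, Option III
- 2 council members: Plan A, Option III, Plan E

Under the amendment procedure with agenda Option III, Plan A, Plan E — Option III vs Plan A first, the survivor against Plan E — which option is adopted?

Plan E

Round 1: Option III vs Plan A — 4–7, Plan A advances.
Round 2: Plan A vs Plan E — 3–8, Plan E advances.
The agenda winner is Plan E.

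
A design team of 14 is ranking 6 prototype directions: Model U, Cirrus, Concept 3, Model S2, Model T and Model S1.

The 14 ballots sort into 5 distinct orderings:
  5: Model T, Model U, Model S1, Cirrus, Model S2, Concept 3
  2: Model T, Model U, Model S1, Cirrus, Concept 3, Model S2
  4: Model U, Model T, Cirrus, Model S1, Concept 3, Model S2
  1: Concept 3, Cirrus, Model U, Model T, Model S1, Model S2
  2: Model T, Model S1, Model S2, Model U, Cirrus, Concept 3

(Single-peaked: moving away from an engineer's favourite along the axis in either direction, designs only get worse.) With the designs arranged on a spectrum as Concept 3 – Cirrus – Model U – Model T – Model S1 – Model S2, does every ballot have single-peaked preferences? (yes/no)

Axis positions: Concept 3=1, Cirrus=2, Model U=3, Model T=4, Model S1=5, Model S2=6.
Cluster 1 (peak Model T at position 4): ranking walks positions 4-3-5-2-6-1, expanding outward from the peak — single-peaked.
Cluster 2 (peak Model T at position 4): ranking walks positions 4-3-5-2-1-6, expanding outward from the peak — single-peaked.
Cluster 3 (peak Model U at position 3): ranking walks positions 3-4-2-5-1-6, expanding outward from the peak — single-peaked.
Cluster 4 (peak Concept 3 at position 1): ranking walks positions 1-2-3-4-5-6, expanding outward from the peak — single-peaked.
Cluster 5 (peak Model T at position 4): ranking walks positions 4-5-6-3-2-1, expanding outward from the peak — single-peaked.
Every ranking is single-peaked on this axis.

yes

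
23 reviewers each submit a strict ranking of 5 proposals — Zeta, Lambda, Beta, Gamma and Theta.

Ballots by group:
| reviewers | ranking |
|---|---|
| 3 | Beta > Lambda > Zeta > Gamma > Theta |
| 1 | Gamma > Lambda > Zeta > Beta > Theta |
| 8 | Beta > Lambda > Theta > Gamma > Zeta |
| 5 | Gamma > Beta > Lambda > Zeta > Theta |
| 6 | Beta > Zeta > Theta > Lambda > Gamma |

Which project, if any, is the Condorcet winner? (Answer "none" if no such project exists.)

Head-to-head results (23 reviewers):
Zeta vs Lambda: 6 to 17, Lambda.
Zeta vs Beta: Beta, 22–1.
Zeta–Gamma: Gamma 14–9.
Zeta vs Theta: Zeta wins 15–8.
Lambda vs Beta: 1 to 22, Beta.
Lambda–Gamma: Lambda 17–6.
Lambda vs Theta: 17 to 6, Lambda.
Beta vs Gamma: Beta preferred on 3+8+6 = 17 ballots; Beta wins 17–6.
Beta vs Theta: Beta, 23–0.
Gamma vs Theta: Theta, 14–9.
Beta wins every pairwise contest, so Beta is the Condorcet winner.

Beta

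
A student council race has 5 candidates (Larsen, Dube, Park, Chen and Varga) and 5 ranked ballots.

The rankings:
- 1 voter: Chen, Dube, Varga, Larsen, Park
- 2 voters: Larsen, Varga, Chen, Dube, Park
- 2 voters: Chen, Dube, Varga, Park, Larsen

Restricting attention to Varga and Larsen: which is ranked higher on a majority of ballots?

Varga

Ballots ranking Varga above Larsen: 1 + 2 = 3.
Ballots ranking Larsen above Varga: 5 − 3 = 2.
Varga wins the head-to-head 3–2.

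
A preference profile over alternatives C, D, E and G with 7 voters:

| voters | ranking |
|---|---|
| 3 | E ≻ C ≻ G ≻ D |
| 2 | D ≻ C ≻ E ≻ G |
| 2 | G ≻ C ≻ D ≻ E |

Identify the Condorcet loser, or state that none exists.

none

Pairwise majorities:
C vs D: C is ranked higher on 3+2 = 5 ballots, D on 2. C wins 5–2.
C vs E: C preferred on 2+2 = 4 ballots; C wins 4–3.
C–G: C 5–2.
D vs E: D is ranked higher on 2+2 = 4 ballots, E on 3. D wins 4–3.
D–G: G 5–2.
E–G: E 5–2.
No alternative is winless: C beats D; D beats E; E beats G; G beats D. There is no Condorcet loser.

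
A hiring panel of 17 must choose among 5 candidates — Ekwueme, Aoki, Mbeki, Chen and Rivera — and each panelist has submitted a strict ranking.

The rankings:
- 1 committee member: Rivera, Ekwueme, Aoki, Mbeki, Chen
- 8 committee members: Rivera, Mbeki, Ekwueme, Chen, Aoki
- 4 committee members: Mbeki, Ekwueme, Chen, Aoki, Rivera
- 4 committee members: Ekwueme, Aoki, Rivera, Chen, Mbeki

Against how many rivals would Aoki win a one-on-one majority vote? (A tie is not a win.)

Aoki against each rival (17 committee members):
Aoki vs Ekwueme: Ekwueme wins 17–0.
Aoki–Mbeki: Mbeki 12–5.
Aoki vs Chen: 5 to 12, Chen.
Aoki vs Rivera: Rivera wins 9–8.
Aoki beats no one; loses to Ekwueme, Mbeki, Chen, Rivera — 0 pairwise wins.

0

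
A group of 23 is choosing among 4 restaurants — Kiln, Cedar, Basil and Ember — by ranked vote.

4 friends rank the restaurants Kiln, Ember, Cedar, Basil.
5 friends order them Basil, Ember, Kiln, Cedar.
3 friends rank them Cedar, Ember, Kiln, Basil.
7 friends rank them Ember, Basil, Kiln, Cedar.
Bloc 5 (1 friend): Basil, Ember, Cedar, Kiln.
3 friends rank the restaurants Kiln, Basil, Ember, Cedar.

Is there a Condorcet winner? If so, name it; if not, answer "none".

Ember

Head-to-head results (23 friends):
Kiln vs Cedar: 19 to 4, Kiln.
Kiln vs Basil: 4+3+3 = 10 for Kiln, 13 for Basil — Basil by 13–10.
Kiln vs Ember: Kiln preferred on 4+3 = 7 ballots; Ember wins 16–7.
Cedar vs Basil: 4+3 = 7 for Cedar, 16 for Basil — Basil by 16–7.
Cedar vs Ember: Cedar is ranked higher on 3 ballots, Ember on 20. Ember wins 20–3.
Basil vs Ember: 5+1+3 = 9 for Basil, 14 for Ember — Ember by 14–9.
Ember wins every pairwise contest, so Ember is the Condorcet winner.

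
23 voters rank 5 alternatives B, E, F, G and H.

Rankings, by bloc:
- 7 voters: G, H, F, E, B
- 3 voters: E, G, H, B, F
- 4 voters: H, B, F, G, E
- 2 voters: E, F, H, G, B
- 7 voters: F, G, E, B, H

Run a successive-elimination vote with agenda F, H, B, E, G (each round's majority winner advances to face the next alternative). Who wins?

G

Round 1: F vs H — 9–14, H advances.
Round 2: H vs B — 16–7, H advances.
Round 3: H vs E — 11–12, E advances.
Round 4: E vs G — 5–18, G advances.
G survives the agenda.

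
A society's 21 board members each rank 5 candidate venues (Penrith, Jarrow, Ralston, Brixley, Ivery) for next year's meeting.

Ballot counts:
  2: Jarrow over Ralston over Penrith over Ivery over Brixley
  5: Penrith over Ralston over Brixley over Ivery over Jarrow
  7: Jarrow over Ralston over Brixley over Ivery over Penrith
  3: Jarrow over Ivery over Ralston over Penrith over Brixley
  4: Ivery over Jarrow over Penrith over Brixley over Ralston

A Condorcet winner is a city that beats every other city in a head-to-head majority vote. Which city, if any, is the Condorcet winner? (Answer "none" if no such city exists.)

Head-to-head results (21 organisers):
Penrith vs Jarrow: Jarrow wins 16–5.
Penrith vs Ralston: Ralston wins 12–9.
Penrith–Brixley: Penrith 14–7.
Penrith vs Ivery: Ivery, 14–7.
Jarrow vs Ralston: Jarrow, 16–5.
Jarrow vs Brixley: Jarrow, 16–5.
Jarrow vs Ivery: Jarrow, 12–9.
Ralston–Brixley: Ralston 17–4.
Ralston vs Ivery: Ralston, 14–7.
Brixley vs Ivery: Brixley wins 12–9.
Jarrow beats each of Penrith, Ralston, Brixley, Ivery — Jarrow is the Condorcet winner.

Jarrow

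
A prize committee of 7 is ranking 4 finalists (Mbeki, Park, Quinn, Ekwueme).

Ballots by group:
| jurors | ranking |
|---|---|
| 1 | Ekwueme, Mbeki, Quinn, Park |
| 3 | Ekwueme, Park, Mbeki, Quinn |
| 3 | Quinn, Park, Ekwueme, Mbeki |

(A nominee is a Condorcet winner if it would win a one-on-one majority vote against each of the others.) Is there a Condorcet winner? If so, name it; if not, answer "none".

Ekwueme

Pairwise majorities:
Mbeki vs Park: Park wins 6–1.
Mbeki vs Quinn: Mbeki wins 4–3.
Mbeki vs Ekwueme: Ekwueme wins 7–0.
Park vs Quinn: Quinn, 4–3.
Park vs Ekwueme: Ekwueme, 4–3.
Quinn vs Ekwueme: Ekwueme wins 4–3.
Ekwueme defeats every rival head-to-head and is the Condorcet winner.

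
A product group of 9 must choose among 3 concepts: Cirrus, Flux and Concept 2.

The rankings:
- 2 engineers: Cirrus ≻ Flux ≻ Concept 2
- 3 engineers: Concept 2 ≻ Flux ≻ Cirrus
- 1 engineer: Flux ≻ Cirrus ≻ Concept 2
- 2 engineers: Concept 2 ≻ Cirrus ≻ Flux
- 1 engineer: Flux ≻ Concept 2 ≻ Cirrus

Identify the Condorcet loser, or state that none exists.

Pairwise majorities:
Cirrus vs Flux: Cirrus is ranked higher on 2+2 = 4 ballots, Flux on 5. Flux wins 5–4.
Cirrus vs Concept 2: Cirrus preferred on 2+1 = 3 ballots; Concept 2 wins 6–3.
Flux vs Concept 2: Flux preferred on 2+1+1 = 4 ballots; Concept 2 wins 5–4.
Only Cirrus has no wins; Cirrus is the Condorcet loser.

Cirrus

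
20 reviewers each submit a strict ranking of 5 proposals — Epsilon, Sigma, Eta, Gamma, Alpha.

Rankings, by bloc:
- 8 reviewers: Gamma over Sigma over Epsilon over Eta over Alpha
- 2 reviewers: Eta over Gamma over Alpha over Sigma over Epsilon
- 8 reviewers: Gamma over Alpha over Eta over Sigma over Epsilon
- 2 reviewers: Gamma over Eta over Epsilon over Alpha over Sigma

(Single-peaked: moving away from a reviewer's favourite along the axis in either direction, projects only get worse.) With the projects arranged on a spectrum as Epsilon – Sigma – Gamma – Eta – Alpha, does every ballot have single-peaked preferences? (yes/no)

Axis positions: Epsilon=1, Sigma=2, Gamma=3, Eta=4, Alpha=5.
Bloc 1 (peak Gamma at position 3): ranking walks positions 3-2-1-4-5, expanding outward from the peak — single-peaked.
Bloc 2 (peak Eta at position 4): ranking walks positions 4-3-5-2-1, expanding outward from the peak — single-peaked.
Bloc 3: ranking walks positions 3-5-4-2-1; Alpha is ranked above Eta even though Eta lies between Alpha and the peak Gamma on the axis — preferences dip and rise again. Not single-peaked.
Bloc 4: ranking walks positions 3-4-1-5-2; Epsilon is ranked above Sigma even though Sigma lies between Epsilon and the peak Gamma on the axis — preferences dip and rise again. Not single-peaked.
Bloc 3 violates single-peakedness, so the profile is not single-peaked on this axis.

no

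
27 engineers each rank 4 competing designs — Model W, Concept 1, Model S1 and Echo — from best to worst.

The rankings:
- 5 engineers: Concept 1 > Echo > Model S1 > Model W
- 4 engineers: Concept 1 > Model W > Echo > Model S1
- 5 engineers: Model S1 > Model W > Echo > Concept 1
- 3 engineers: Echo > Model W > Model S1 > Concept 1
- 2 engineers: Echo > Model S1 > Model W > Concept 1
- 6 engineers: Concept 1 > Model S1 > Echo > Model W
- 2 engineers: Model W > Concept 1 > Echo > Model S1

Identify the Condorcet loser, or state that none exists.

Model W

Pairwise majorities:
Model W vs Concept 1: Concept 1 wins 15–12.
Model W vs Model S1: Model W preferred on 4+3+2 = 9 ballots; Model S1 wins 18–9.
Model W vs Echo: Echo, 16–11.
Concept 1 vs Model S1: Concept 1 is ranked higher on 5+4+6+2 = 17 ballots, Model S1 on 10. Concept 1 wins 17–10.
Concept 1–Echo: Concept 1 17–10.
Model S1 vs Echo: Echo wins 16–11.
Model W is beaten in every head-to-head and is the Condorcet loser.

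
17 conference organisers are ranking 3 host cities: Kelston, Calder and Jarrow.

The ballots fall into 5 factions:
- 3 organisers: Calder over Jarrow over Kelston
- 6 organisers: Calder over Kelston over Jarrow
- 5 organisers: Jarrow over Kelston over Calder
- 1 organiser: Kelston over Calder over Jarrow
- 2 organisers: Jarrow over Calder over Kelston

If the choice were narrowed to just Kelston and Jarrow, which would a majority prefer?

Ballots ranking Kelston above Jarrow: 6 + 1 = 7.
Ballots ranking Jarrow above Kelston: 17 − 7 = 10.
Jarrow wins the head-to-head 10–7.

Jarrow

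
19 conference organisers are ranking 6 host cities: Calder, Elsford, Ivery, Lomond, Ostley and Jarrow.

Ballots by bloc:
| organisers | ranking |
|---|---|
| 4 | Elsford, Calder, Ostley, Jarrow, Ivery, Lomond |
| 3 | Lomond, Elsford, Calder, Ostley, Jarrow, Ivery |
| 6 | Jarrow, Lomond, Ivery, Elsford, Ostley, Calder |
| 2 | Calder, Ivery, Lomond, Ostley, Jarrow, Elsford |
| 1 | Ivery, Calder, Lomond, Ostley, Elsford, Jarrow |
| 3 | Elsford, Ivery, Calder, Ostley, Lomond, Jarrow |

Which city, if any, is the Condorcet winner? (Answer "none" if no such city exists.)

none

Head-to-head results (19 organisers):
Calder vs Elsford: 2+1 = 3 for Calder, 16 for Elsford — Elsford by 16–3.
Calder–Ivery: Ivery 10–9.
Calder vs Lomond: 10 to 9, Calder.
Calder vs Ostley: Calder wins 13–6.
Calder vs Jarrow: Calder wins 13–6.
Elsford vs Ivery: Elsford is ranked higher on 4+3+3 = 10 ballots, Ivery on 9. Elsford wins 10–9.
Elsford vs Lomond: Elsford preferred on 4+3 = 7 ballots; Lomond wins 12–7.
Elsford vs Ostley: 4+3+6+3 = 16 for Elsford, 3 for Ostley — Elsford by 16–3.
Elsford vs Jarrow: Elsford preferred on 4+3+1+3 = 11 ballots; Elsford wins 11–8.
Ivery–Lomond: Ivery 10–9.
Ivery–Ostley: Ivery 12–7.
Ivery vs Jarrow: Ivery preferred on 2+1+3 = 6 ballots; Jarrow wins 13–6.
Lomond vs Ostley: Lomond is ranked higher on 3+6+2+1 = 12 ballots, Ostley on 7. Lomond wins 12–7.
Lomond–Jarrow: Jarrow 10–9.
Ostley vs Jarrow: Ostley is ranked higher on 4+3+2+1+3 = 13 ballots, Jarrow on 6. Ostley wins 13–6.
Each city drops at least one matchup (Calder loses to Elsford; Elsford loses to Lomond; Ivery loses to Elsford; Lomond loses to Calder; Ostley loses to Calder; Jarrow loses to Calder); the cycle Calder beats Lomond beats Elsford beats Calder rules out a Condorcet winner.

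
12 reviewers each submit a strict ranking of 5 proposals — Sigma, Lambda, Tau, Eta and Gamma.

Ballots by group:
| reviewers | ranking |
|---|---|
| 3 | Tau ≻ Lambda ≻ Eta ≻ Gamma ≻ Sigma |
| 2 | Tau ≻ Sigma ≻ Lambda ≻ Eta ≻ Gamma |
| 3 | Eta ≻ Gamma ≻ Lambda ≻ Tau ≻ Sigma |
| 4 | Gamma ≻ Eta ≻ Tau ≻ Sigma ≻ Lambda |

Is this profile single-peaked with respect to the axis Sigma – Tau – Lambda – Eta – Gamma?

no

Axis positions: Sigma=1, Tau=2, Lambda=3, Eta=4, Gamma=5.
Group 1 (peak Tau at position 2): ranking walks positions 2-3-4-5-1, expanding outward from the peak — single-peaked.
Group 2 (peak Tau at position 2): ranking walks positions 2-1-3-4-5, expanding outward from the peak — single-peaked.
Group 3 (peak Eta at position 4): ranking walks positions 4-5-3-2-1, expanding outward from the peak — single-peaked.
Group 4: ranking walks positions 5-4-2-1-3; Tau is ranked above Lambda even though Lambda lies between Tau and the peak Gamma on the axis — preferences dip and rise again. Not single-peaked.
Group 4 violates single-peakedness, so the profile is not single-peaked on this axis.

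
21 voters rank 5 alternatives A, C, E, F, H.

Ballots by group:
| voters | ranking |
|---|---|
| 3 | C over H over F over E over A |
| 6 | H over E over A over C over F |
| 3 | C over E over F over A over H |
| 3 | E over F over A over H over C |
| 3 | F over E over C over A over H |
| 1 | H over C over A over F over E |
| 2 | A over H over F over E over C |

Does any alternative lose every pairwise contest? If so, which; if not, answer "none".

none

Pairwise majorities:
A vs C: A, 11–10.
A–E: E 18–3.
A vs F: A is ranked higher on 6+1+2 = 9 ballots, F on 12. F wins 12–9.
A–H: A 11–10.
C vs E: 7 to 14, E.
C–F: C 13–8.
C–H: H 12–9.
E vs F: 6+3+3 = 12 for E, 9 for F — E by 12–9.
E vs H: H wins 12–9.
F–H: H 12–9.
No alternative is winless: A beats C; C beats F; E beats A; F beats A; H beats C. There is no Condorcet loser.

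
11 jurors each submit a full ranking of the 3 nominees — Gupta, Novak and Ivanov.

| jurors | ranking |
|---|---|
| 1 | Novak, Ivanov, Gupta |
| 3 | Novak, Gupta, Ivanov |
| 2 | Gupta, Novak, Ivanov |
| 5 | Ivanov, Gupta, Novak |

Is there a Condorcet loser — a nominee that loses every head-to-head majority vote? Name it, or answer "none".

none

Head-to-head results (11 jurors):
Gupta vs Novak: Gupta wins 7–4.
Gupta vs Ivanov: Gupta is ranked higher on 3+2 = 5 ballots, Ivanov on 6. Ivanov wins 6–5.
Novak vs Ivanov: Novak wins 6–5.
Each nominee has at least one pairwise win (Gupta beats Novak; Novak beats Ivanov; Ivanov beats Gupta) — no Condorcet loser.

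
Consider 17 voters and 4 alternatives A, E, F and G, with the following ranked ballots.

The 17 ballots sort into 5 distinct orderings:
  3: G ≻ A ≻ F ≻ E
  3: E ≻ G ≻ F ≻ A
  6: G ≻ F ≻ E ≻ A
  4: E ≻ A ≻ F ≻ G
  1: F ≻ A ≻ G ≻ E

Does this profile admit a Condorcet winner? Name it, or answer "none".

G

Head-to-head results (17 voters):
A vs E: 3+1 = 4 for A, 13 for E — E by 13–4.
A vs F: A is ranked higher on 3+4 = 7 ballots, F on 10. F wins 10–7.
A vs G: 5 to 12, G.
E vs F: 3+4 = 7 for E, 10 for F — F by 10–7.
E vs G: E preferred on 3+4 = 7 ballots; G wins 10–7.
F vs G: F preferred on 4+1 = 5 ballots; G wins 12–5.
Only G has no losses; G is the Condorcet winner.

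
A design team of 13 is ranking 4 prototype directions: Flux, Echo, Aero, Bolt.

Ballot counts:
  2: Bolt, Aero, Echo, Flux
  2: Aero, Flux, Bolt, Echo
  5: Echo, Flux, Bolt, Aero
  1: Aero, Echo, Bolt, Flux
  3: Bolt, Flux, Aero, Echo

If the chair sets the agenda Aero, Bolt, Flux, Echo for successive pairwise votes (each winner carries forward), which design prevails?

Round 1: Aero vs Bolt — 3–10, Bolt advances.
Round 2: Bolt vs Flux — 6–7, Flux advances.
Round 3: Flux vs Echo — 5–8, Echo advances.
The agenda winner is Echo.

Echo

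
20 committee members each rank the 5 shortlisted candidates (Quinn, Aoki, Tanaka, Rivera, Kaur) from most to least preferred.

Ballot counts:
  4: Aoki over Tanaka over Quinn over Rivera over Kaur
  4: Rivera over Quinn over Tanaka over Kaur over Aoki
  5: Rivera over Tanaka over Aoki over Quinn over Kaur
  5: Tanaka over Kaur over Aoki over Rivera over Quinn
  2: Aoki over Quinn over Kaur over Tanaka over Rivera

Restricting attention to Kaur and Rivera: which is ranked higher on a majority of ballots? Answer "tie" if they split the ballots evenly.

Rivera

Ballots ranking Kaur above Rivera: 5 + 2 = 7.
Ballots ranking Rivera above Kaur: 20 − 7 = 13.
Rivera wins the head-to-head 13–7.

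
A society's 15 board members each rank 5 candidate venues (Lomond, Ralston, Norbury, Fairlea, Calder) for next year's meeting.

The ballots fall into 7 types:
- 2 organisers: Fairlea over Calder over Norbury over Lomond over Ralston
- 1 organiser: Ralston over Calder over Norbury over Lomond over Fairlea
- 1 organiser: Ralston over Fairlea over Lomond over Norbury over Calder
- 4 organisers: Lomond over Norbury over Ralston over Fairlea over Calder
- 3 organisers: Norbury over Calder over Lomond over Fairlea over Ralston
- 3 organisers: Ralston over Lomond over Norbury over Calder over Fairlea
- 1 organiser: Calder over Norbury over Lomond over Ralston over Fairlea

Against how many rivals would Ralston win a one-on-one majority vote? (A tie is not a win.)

Ralston against each rival (15 organisers):
Ralston vs Lomond: Ralston is ranked higher on 1+1+3 = 5 ballots, Lomond on 10. Lomond wins 10–5.
Ralston vs Norbury: 1+1+3 = 5 for Ralston, 10 for Norbury — Norbury by 10–5.
Ralston vs Fairlea: Ralston, 10–5.
Ralston vs Calder: Ralston is ranked higher on 1+1+4+3 = 9 ballots, Calder on 6. Ralston wins 9–6.
Ralston beats Fairlea, Calder; loses to Lomond, Norbury — 2 pairwise wins.

2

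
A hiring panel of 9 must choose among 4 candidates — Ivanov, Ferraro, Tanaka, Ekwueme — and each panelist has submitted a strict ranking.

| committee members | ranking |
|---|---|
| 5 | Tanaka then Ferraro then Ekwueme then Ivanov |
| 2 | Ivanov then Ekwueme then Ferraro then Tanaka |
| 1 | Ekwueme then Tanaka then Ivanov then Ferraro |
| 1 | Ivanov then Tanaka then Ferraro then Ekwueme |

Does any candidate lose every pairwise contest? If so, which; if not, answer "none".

Ivanov

Head-to-head results (9 committee members):
Ivanov vs Ferraro: Ivanov is ranked higher on 2+1+1 = 4 ballots, Ferraro on 5. Ferraro wins 5–4.
Ivanov vs Tanaka: Tanaka wins 6–3.
Ivanov vs Ekwueme: Ivanov is ranked higher on 2+1 = 3 ballots, Ekwueme on 6. Ekwueme wins 6–3.
Ferraro vs Tanaka: Tanaka wins 7–2.
Ferraro vs Ekwueme: Ferraro, 6–3.
Tanaka vs Ekwueme: 5+1 = 6 for Tanaka, 3 for Ekwueme — Tanaka by 6–3.
Only Ivanov has no wins; Ivanov is the Condorcet loser.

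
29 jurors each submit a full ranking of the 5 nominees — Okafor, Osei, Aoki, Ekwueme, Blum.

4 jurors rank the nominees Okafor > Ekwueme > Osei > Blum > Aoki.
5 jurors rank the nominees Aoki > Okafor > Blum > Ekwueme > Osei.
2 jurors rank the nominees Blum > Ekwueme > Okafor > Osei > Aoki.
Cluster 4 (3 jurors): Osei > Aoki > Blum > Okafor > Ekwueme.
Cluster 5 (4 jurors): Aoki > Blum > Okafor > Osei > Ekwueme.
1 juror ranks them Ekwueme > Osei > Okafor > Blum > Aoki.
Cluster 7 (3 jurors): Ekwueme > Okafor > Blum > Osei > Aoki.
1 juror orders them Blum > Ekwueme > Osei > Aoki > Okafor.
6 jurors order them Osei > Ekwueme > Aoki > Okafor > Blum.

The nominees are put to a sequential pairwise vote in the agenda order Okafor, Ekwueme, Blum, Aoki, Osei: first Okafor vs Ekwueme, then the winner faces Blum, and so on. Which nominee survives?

Round 1: Okafor vs Ekwueme — 16–13, Okafor advances.
Round 2: Okafor vs Blum — 19–10, Okafor advances.
Round 3: Okafor vs Aoki — 10–19, Aoki advances.
Round 4: Aoki vs Osei — 9–20, Osei advances.
The agenda winner is Osei.

Osei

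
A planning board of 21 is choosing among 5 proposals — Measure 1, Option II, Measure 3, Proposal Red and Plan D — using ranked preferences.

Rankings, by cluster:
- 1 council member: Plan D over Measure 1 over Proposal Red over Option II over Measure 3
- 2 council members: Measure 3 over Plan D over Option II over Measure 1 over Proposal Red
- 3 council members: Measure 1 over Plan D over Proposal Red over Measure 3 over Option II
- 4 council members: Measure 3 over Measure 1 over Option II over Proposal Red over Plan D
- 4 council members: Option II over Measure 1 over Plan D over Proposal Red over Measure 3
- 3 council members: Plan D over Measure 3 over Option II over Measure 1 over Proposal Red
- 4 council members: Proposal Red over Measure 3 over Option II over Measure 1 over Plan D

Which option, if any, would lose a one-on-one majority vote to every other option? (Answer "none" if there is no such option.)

Head-to-head results (21 council members):
Measure 1 vs Option II: 1+3+4 = 8 for Measure 1, 13 for Option II — Option II by 13–8.
Measure 1 vs Measure 3: 1+3+4 = 8 for Measure 1, 13 for Measure 3 — Measure 3 by 13–8.
Measure 1 vs Proposal Red: Measure 1 wins 17–4.
Measure 1 vs Plan D: Measure 1 preferred on 3+4+4+4 = 15 ballots; Measure 1 wins 15–6.
Option II–Measure 3: Measure 3 16–5.
Option II vs Proposal Red: Option II is ranked higher on 2+4+4+3 = 13 ballots, Proposal Red on 8. Option II wins 13–8.
Option II vs Plan D: Option II is ranked higher on 4+4+4 = 12 ballots, Plan D on 9. Option II wins 12–9.
Measure 3 vs Proposal Red: Proposal Red wins 12–9.
Measure 3 vs Plan D: 2+4+4 = 10 for Measure 3, 11 for Plan D — Plan D by 11–10.
Proposal Red vs Plan D: Plan D, 13–8.
Each option has at least one pairwise win (Measure 1 beats Proposal Red; Option II beats Measure 1; Measure 3 beats Measure 1; Proposal Red beats Measure 3; Plan D beats Measure 3) — no Condorcet loser.

none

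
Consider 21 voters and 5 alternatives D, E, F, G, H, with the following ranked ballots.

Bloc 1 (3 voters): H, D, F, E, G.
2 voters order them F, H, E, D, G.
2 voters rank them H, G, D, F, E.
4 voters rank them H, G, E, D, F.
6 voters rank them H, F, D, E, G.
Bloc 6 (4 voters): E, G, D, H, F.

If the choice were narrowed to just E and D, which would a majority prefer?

Ballots ranking E above D: 2 + 4 + 4 = 10.
Ballots ranking D above E: 21 − 10 = 11.
D wins the head-to-head 11–10.

D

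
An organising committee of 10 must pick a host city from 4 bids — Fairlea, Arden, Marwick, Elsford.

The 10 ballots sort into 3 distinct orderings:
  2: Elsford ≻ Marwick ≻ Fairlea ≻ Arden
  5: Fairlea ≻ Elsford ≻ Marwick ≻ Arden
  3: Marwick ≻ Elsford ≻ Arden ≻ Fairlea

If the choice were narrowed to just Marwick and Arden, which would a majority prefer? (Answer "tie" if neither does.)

Ballots ranking Marwick above Arden: 2 + 5 + 3 = 10.
Ballots ranking Arden above Marwick: 10 − 10 = 0.
Marwick wins the head-to-head 10–0.

Marwick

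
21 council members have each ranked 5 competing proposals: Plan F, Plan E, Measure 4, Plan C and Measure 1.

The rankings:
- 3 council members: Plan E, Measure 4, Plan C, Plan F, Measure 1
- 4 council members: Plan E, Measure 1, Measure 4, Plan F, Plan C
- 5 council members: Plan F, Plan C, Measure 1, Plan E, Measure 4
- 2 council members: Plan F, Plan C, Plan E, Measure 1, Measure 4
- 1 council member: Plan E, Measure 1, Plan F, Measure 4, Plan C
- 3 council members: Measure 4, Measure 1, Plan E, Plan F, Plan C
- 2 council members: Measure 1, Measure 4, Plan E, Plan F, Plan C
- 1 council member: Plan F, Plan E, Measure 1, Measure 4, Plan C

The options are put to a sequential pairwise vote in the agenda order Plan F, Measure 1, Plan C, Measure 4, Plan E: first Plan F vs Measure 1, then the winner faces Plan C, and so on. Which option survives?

Plan E

Round 1: Plan F vs Measure 1 — 11–10, Plan F advances.
Round 2: Plan F vs Plan C — 18–3, Plan F advances.
Round 3: Plan F vs Measure 4 — 9–12, Measure 4 advances.
Round 4: Measure 4 vs Plan E — 5–16, Plan E advances.
Plan E survives the agenda.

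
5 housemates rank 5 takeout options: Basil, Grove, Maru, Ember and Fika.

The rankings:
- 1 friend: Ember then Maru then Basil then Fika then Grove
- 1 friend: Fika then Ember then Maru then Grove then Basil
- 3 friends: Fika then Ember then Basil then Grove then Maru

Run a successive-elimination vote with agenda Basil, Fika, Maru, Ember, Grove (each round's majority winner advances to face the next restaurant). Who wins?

Fika

Round 1: Basil vs Fika — 1–4, Fika advances.
Round 2: Fika vs Maru — 4–1, Fika advances.
Round 3: Fika vs Ember — 4–1, Fika advances.
Round 4: Fika vs Grove — 5–0, Fika advances.
The agenda winner is Fika.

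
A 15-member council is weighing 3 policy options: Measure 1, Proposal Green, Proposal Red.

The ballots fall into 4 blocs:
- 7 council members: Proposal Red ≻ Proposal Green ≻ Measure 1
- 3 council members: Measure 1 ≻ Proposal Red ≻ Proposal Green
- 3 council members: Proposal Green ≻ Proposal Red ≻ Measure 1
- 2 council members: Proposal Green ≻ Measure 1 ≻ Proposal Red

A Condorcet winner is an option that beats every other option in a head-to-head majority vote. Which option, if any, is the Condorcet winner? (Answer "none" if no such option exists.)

Proposal Red

Head-to-head results (15 council members):
Measure 1 vs Proposal Green: 3 to 12, Proposal Green.
Measure 1–Proposal Red: Proposal Red 10–5.
Proposal Green vs Proposal Red: Proposal Red, 10–5.
Proposal Red wins every pairwise contest, so Proposal Red is the Condorcet winner.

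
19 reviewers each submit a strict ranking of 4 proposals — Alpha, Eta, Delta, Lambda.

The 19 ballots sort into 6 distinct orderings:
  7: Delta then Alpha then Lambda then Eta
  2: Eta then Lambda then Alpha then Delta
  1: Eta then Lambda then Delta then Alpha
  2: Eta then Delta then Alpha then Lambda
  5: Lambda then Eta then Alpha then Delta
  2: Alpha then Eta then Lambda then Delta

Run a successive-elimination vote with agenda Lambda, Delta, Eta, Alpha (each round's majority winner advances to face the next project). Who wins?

Round 1: Lambda vs Delta — 10–9, Lambda advances.
Round 2: Lambda vs Eta — 12–7, Lambda advances.
Round 3: Lambda vs Alpha — 8–11, Alpha advances.
The agenda winner is Alpha.

Alpha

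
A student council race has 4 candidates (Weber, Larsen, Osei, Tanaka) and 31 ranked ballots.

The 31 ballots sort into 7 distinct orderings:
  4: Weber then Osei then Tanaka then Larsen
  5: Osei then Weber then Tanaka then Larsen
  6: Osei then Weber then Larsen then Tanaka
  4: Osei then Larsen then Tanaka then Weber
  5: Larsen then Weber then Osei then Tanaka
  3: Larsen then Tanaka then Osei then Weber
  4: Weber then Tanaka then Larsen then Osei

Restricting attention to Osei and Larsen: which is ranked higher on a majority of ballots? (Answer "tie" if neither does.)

Ballots ranking Osei above Larsen: 4 + 5 + 6 + 4 = 19.
Ballots ranking Larsen above Osei: 31 − 19 = 12.
Osei wins the head-to-head 19–12.

Osei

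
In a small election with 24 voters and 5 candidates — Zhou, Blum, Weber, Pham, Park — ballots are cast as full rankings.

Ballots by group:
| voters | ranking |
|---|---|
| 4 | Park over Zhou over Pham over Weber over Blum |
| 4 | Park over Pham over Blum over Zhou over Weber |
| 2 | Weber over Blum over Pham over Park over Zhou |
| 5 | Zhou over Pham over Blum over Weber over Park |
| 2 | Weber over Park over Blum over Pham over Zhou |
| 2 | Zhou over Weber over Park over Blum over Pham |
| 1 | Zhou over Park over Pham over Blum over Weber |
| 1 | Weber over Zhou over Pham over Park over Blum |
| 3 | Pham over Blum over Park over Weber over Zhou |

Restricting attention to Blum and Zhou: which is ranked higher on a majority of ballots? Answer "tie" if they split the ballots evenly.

Ballots ranking Blum above Zhou: 4 + 2 + 2 + 3 = 11.
Ballots ranking Zhou above Blum: 24 − 11 = 13.
Zhou wins the head-to-head 13–11.

Zhou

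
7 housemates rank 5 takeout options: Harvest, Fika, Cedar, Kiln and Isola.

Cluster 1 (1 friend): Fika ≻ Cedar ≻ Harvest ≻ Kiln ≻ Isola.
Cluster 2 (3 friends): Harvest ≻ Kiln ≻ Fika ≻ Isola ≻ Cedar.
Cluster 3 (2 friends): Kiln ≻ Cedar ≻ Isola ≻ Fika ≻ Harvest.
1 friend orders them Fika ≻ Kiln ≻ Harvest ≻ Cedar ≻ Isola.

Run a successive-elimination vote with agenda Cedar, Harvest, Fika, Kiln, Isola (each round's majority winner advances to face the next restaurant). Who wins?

Round 1: Cedar vs Harvest — 3–4, Harvest advances.
Round 2: Harvest vs Fika — 3–4, Fika advances.
Round 3: Fika vs Kiln — 2–5, Kiln advances.
Round 4: Kiln vs Isola — 7–0, Kiln advances.
Kiln survives the agenda.

Kiln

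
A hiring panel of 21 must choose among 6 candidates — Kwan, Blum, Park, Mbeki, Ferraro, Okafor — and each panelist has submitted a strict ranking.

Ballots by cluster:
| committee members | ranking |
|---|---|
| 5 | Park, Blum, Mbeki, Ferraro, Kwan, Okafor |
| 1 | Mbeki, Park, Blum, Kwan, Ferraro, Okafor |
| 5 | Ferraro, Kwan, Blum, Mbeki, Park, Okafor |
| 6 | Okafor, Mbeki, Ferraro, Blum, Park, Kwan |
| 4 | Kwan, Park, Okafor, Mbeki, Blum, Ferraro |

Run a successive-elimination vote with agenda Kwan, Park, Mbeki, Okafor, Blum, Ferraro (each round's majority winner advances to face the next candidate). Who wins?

Mbeki

Round 1: Kwan vs Park — 9–12, Park advances.
Round 2: Park vs Mbeki — 9–12, Mbeki advances.
Round 3: Mbeki vs Okafor — 11–10, Mbeki advances.
Round 4: Mbeki vs Blum — 11–10, Mbeki advances.
Round 5: Mbeki vs Ferraro — 16–5, Mbeki advances.
Mbeki survives the agenda.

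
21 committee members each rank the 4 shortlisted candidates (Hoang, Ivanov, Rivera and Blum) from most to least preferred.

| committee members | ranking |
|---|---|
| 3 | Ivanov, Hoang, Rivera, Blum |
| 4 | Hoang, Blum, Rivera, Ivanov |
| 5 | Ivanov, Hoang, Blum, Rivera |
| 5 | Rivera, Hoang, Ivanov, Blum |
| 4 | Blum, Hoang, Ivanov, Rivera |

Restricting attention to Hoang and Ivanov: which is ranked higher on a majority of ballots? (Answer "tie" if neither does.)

Hoang

Ballots ranking Hoang above Ivanov: 4 + 5 + 4 = 13.
Ballots ranking Ivanov above Hoang: 21 − 13 = 8.
Hoang wins the head-to-head 13–8.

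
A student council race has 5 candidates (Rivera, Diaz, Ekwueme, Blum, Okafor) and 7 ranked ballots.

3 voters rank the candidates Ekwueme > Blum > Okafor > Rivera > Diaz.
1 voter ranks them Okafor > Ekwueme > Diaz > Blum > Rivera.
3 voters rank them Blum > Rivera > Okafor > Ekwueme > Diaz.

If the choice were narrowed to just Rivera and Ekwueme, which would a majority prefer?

Ekwueme

Ballots ranking Rivera above Ekwueme: 3.
Ballots ranking Ekwueme above Rivera: 7 − 3 = 4.
Ekwueme wins the head-to-head 4–3.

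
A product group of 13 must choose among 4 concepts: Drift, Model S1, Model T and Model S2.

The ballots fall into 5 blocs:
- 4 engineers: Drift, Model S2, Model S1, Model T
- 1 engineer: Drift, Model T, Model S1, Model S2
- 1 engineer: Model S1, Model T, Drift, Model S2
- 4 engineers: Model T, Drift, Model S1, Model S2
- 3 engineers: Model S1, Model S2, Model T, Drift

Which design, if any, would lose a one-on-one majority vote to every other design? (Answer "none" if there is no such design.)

Head-to-head results (13 engineers):
Drift vs Model S1: Drift, 9–4.
Drift vs Model T: 4+1 = 5 for Drift, 8 for Model T — Model T by 8–5.
Drift vs Model S2: Drift, 10–3.
Model S1 vs Model T: 4+1+3 = 8 for Model S1, 5 for Model T — Model S1 by 8–5.
Model S1 vs Model S2: Model S1 preferred on 1+1+4+3 = 9 ballots; Model S1 wins 9–4.
Model T–Model S2: Model S2 7–6.
Each design has at least one pairwise win (Drift beats Model S1; Model S1 beats Model T; Model T beats Drift; Model S2 beats Model T) — no Condorcet loser.

none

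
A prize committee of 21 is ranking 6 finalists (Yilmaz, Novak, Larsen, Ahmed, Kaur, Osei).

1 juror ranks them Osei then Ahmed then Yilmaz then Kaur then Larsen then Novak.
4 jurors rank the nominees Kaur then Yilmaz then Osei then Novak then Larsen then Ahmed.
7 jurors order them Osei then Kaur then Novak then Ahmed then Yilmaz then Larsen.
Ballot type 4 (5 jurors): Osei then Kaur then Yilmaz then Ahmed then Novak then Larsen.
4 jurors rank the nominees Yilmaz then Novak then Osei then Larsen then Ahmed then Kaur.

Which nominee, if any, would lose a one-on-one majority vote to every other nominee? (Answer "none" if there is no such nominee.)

Larsen

Head-to-head results (21 jurors):
Yilmaz vs Novak: Yilmaz preferred on 1+4+5+4 = 14 ballots; Yilmaz wins 14–7.
Yilmaz vs Larsen: Yilmaz, 21–0.
Yilmaz vs Ahmed: 4+5+4 = 13 for Yilmaz, 8 for Ahmed — Yilmaz by 13–8.
Yilmaz vs Kaur: 5 to 16, Kaur.
Yilmaz vs Osei: Osei, 13–8.
Novak vs Larsen: Novak is ranked higher on 4+7+5+4 = 20 ballots, Larsen on 1. Novak wins 20–1.
Novak–Ahmed: Novak 15–6.
Novak vs Kaur: Kaur wins 17–4.
Novak vs Osei: Novak is ranked higher on 4 ballots, Osei on 17. Osei wins 17–4.
Larsen vs Ahmed: 8 to 13, Ahmed.
Larsen vs Kaur: Larsen is ranked higher on 4 ballots, Kaur on 17. Kaur wins 17–4.
Larsen vs Osei: Larsen is ranked higher on 0 ballots, Osei on 21. Osei wins 21–0.
Ahmed vs Kaur: Kaur, 16–5.
Ahmed vs Osei: 0 to 21, Osei.
Kaur vs Osei: Osei wins 17–4.
Larsen loses to every other nominee — it is the Condorcet loser.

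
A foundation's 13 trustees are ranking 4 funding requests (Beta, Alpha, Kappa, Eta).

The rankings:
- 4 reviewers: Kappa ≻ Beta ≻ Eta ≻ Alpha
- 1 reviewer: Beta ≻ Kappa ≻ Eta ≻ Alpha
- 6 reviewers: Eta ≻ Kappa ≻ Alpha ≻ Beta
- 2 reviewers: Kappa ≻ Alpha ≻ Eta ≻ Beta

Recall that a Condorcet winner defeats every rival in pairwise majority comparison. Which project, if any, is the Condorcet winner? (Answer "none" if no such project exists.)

Kappa

Head-to-head results (13 reviewers):
Beta–Alpha: Alpha 8–5.
Beta vs Kappa: Kappa, 12–1.
Beta vs Eta: Eta, 8–5.
Alpha–Kappa: Kappa 13–0.
Alpha–Eta: Eta 11–2.
Kappa vs Eta: Kappa wins 7–6.
Kappa wins every pairwise contest, so Kappa is the Condorcet winner.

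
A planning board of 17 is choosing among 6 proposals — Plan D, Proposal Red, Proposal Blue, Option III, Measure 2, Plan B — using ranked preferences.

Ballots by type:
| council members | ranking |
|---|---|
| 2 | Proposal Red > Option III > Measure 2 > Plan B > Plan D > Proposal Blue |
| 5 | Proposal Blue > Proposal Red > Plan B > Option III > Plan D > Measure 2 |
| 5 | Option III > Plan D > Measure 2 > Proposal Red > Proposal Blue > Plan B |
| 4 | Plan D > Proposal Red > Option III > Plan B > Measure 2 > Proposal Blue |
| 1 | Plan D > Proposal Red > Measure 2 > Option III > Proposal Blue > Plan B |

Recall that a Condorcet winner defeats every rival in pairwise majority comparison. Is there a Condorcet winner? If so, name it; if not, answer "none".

none

Head-to-head results (17 council members):
Plan D vs Proposal Red: Plan D is ranked higher on 5+4+1 = 10 ballots, Proposal Red on 7. Plan D wins 10–7.
Plan D vs Proposal Blue: Plan D is ranked higher on 2+5+4+1 = 12 ballots, Proposal Blue on 5. Plan D wins 12–5.
Plan D vs Option III: 4+1 = 5 for Plan D, 12 for Option III — Option III by 12–5.
Plan D vs Measure 2: Plan D is ranked higher on 5+5+4+1 = 15 ballots, Measure 2 on 2. Plan D wins 15–2.
Plan D vs Plan B: 10 to 7, Plan D.
Proposal Red vs Proposal Blue: Proposal Red is ranked higher on 2+5+4+1 = 12 ballots, Proposal Blue on 5. Proposal Red wins 12–5.
Proposal Red vs Option III: Proposal Red preferred on 2+5+4+1 = 12 ballots; Proposal Red wins 12–5.
Proposal Red vs Measure 2: 12 to 5, Proposal Red.
Proposal Red vs Plan B: Proposal Red preferred on 2+5+5+4+1 = 17 ballots; Proposal Red wins 17–0.
Proposal Blue vs Option III: 5 for Proposal Blue, 12 for Option III — Option III by 12–5.
Proposal Blue vs Measure 2: 5 for Proposal Blue, 12 for Measure 2 — Measure 2 by 12–5.
Proposal Blue vs Plan B: 5+5+1 = 11 for Proposal Blue, 6 for Plan B — Proposal Blue by 11–6.
Option III vs Measure 2: 2+5+5+4 = 16 for Option III, 1 for Measure 2 — Option III by 16–1.
Option III vs Plan B: 12 to 5, Option III.
Measure 2 vs Plan B: Measure 2 preferred on 2+5+1 = 8 ballots; Plan B wins 9–8.
Every option loses at least once (Plan D loses to Option III; Proposal Red loses to Plan D; Proposal Blue loses to Plan D; Option III loses to Proposal Red; Measure 2 loses to Plan D; Plan B loses to Plan D). The majority relation contains the cycle Plan D beats Proposal Red beats Option III beats Plan D, so there is no Condorcet winner.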